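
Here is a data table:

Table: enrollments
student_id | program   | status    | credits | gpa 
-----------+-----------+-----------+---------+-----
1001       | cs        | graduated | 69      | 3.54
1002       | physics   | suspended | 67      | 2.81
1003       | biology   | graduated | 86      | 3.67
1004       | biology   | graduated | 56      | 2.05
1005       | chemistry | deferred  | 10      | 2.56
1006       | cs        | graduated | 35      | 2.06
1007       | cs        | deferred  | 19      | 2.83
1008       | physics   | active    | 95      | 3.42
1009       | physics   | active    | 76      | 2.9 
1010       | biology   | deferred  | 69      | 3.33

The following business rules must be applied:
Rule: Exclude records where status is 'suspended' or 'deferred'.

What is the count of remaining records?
6

Step 1: Count records to exclude
  - 1 (suspended) + 3 (deferred) = 4 records
Step 2: Total records: 10
Step 3: Remaining = 10 - 4 = 6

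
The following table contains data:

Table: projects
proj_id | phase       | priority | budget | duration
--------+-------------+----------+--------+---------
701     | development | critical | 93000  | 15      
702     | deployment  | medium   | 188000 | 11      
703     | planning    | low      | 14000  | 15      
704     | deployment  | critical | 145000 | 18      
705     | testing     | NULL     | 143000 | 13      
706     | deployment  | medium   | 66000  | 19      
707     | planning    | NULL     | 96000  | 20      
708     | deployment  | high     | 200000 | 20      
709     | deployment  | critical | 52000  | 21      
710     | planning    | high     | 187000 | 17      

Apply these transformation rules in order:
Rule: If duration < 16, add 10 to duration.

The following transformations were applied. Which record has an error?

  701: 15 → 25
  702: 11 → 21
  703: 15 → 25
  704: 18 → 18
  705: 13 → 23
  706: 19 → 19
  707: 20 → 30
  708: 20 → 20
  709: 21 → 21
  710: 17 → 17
Record 707 has an error. The correct transformed value should be 20, not 30.

Step 1: Check each record against the rule
Step 2: Record 707 has duration = 20
Step 3: Since 20 >= 16, the bonus should not have been applied
Step 4: Correct value = 20, but claimed value = 30
Conclusion: Record 707 has the error.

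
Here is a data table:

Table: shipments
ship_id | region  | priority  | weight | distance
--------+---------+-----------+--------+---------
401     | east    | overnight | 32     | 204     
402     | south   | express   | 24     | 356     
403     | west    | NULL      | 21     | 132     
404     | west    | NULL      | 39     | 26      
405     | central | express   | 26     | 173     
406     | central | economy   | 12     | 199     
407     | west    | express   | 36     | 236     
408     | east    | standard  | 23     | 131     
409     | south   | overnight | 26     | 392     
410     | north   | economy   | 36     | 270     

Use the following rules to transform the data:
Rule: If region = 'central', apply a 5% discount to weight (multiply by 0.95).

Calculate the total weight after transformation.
273.1

Step 1: Records with region = 'central' have total weight = 38
Step 2: Apply multiplier: 38 × 0.95 = 36.1
Step 3: Other records total: 237
Step 4: Final sum = 36.1 + 237 = 273.1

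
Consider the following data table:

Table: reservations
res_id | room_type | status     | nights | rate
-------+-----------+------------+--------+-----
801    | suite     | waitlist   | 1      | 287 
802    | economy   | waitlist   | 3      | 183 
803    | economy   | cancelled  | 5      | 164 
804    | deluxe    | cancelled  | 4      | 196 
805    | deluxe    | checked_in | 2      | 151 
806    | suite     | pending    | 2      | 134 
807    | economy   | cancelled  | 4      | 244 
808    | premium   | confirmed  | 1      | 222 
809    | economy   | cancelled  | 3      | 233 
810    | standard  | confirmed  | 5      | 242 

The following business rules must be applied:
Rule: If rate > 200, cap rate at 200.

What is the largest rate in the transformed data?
200

Step 1: Original maximum rate = 287
Step 2: Apply cap at 200
Step 3: 5 records had rate > 200 and were capped
Step 4: Maximum after transformation = 200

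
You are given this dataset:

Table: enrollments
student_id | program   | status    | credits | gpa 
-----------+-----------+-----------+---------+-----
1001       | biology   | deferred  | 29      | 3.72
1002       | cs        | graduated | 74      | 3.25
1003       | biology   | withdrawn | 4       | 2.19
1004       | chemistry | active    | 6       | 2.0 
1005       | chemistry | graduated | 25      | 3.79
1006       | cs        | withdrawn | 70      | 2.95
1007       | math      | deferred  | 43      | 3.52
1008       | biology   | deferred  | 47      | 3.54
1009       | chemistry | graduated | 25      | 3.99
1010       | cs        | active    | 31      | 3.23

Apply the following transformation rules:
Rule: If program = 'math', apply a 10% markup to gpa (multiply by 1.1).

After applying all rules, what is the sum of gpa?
32.53

Step 1: Records with program = 'math' have total gpa = 3.52
Step 2: Apply multiplier: 3.52 × 1.1 = 3.87
Step 3: Other records total: 28.66
Step 4: Final sum = 3.87 + 28.66 = 32.53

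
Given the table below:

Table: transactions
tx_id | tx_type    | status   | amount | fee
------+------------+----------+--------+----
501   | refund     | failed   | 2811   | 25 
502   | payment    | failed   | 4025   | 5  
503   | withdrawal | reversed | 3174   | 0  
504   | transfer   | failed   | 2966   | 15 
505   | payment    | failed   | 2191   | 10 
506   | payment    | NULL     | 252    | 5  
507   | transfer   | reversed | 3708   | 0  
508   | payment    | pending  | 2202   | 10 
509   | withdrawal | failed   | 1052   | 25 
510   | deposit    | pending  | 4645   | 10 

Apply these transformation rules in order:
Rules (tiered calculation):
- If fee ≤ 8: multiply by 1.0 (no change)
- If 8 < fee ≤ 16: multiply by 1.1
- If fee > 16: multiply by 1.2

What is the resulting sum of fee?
119.5

Step 1: Tier 1 (fee ≤ 8): 4 records, sum = 10 × 1.0 = 10.0
Step 2: Tier 2 (8 < fee ≤ 16): 4 records, sum = 45 × 1.1 = 49.5
Step 3: Tier 3 (fee > 16): 2 records, sum = 50 × 1.2 = 60.0
Step 4: Final sum = 10.0 + 49.5 + 60.0 = 119.5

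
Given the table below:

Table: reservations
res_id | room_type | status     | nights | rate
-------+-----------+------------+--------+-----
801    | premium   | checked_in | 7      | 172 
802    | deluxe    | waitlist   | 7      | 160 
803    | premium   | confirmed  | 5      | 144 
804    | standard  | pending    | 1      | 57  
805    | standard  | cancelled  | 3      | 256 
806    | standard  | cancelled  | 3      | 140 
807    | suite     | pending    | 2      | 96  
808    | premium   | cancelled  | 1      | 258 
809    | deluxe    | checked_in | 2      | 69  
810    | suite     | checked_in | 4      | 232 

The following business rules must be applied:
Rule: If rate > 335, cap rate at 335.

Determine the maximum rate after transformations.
258

Step 1: Original maximum rate = 258
Step 2: Check cap of 335 against maximum
Step 3: No records exceed the cap (max 258 <= cap 335), so no capping applies
Step 4: Maximum after transformation = 258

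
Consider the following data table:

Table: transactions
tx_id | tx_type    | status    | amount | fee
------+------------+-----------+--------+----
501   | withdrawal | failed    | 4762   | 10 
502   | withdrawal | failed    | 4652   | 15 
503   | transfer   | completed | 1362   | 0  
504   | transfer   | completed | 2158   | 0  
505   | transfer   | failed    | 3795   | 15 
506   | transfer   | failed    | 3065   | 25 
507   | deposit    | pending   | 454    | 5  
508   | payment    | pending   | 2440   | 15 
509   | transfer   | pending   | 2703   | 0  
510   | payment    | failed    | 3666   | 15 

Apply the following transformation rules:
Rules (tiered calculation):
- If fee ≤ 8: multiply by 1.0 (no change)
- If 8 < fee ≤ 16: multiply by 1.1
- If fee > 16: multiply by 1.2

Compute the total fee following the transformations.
112.0

Step 1: Tier 1 (fee ≤ 8): 4 records, sum = 5 × 1.0 = 5.0
Step 2: Tier 2 (8 < fee ≤ 16): 5 records, sum = 70 × 1.1 = 77.0
Step 3: Tier 3 (fee > 16): 1 records, sum = 25 × 1.2 = 30.0
Step 4: Final sum = 5.0 + 77.0 + 30.0 = 112.0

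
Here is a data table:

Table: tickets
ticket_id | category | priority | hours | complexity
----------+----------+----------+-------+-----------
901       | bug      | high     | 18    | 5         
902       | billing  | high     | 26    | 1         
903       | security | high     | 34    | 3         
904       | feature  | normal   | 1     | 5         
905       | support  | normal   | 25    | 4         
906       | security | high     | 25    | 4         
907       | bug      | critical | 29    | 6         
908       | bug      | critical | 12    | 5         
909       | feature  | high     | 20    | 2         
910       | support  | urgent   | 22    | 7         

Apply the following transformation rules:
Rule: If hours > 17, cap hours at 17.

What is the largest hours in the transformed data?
17

Step 1: Original maximum hours = 34
Step 2: Apply cap at 17
Step 3: 8 records had hours > 17 and were capped
Step 4: Maximum after transformation = 17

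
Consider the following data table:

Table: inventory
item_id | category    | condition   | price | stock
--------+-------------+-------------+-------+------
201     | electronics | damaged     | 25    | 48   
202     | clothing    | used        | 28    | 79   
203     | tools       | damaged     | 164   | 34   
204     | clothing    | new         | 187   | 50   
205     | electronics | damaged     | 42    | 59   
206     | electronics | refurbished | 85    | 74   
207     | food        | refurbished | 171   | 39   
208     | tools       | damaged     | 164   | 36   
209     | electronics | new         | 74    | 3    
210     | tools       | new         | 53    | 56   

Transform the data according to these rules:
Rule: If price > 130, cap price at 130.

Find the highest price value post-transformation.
130

Step 1: Original maximum price = 187
Step 2: Apply cap at 130
Step 3: 4 records had price > 130 and were capped
Step 4: Maximum after transformation = 130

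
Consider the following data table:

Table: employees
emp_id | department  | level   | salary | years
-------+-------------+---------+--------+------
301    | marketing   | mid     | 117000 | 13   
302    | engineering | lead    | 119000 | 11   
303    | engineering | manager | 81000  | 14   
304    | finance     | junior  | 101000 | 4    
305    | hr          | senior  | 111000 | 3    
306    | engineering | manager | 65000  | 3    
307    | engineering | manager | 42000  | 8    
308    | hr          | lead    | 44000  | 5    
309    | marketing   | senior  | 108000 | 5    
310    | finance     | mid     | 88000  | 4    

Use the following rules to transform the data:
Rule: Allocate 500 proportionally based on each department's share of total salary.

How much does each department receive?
engineering: 175.23, finance: 107.88, hr: 88.47, marketing: 128.42

Step 1: Calculate total salary = 876000
Step 2: Calculate each department's proportion:
  engineering: 307000/876000 = 35.05% → 175.23
  finance: 189000/876000 = 21.58% → 107.88
  hr: 155000/876000 = 17.69% → 88.47
  marketing: 225000/876000 = 25.68% → 128.42
Step 3: Verify: sum of allocations ≈ 500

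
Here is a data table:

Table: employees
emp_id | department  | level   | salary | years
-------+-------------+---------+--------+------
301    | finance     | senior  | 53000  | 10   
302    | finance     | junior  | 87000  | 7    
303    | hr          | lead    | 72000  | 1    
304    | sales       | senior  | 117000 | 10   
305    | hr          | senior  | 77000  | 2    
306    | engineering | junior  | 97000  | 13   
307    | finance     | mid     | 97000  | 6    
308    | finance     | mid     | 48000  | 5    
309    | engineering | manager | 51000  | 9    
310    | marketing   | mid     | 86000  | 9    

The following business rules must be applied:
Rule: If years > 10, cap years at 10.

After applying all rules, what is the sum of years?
69

Step 1: 1 records have years > 10
Step 2: These records originally summed to 13
Step 3: After capping: 1 × 10 = 10
Step 4: Unaffected records sum: 59
Step 5: Final sum = 10 + 59 = 69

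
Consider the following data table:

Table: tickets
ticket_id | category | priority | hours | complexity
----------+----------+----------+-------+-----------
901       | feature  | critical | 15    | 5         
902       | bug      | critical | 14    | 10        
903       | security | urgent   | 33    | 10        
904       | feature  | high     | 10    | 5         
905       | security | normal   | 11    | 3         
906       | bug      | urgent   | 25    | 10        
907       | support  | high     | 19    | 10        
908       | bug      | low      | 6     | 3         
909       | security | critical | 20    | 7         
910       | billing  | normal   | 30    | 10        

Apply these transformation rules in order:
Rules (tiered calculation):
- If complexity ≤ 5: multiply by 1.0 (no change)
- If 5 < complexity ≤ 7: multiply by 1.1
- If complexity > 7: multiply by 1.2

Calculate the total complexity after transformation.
83.7

Step 1: Tier 1 (complexity ≤ 5): 4 records, sum = 16 × 1.0 = 16.0
Step 2: Tier 2 (5 < complexity ≤ 7): 1 records, sum = 7 × 1.1 = 7.7
Step 3: Tier 3 (complexity > 7): 5 records, sum = 50 × 1.2 = 60.0
Step 4: Final sum = 16.0 + 7.7 + 60.0 = 83.7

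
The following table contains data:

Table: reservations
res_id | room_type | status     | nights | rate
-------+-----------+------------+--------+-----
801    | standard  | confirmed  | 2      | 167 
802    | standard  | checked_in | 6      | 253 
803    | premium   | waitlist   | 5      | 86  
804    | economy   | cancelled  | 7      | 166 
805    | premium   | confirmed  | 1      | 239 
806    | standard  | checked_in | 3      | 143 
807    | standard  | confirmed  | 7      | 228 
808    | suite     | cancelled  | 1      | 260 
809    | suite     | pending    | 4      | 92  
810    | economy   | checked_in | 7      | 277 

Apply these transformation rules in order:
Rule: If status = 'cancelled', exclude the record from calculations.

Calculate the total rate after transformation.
1485

Step 1: Identify records where status = 'cancelled'
Step 2: The excluded records sum to 426
Step 3: Original total rate = 1911
Step 4: Remaining total = 1911 - 426 = 1485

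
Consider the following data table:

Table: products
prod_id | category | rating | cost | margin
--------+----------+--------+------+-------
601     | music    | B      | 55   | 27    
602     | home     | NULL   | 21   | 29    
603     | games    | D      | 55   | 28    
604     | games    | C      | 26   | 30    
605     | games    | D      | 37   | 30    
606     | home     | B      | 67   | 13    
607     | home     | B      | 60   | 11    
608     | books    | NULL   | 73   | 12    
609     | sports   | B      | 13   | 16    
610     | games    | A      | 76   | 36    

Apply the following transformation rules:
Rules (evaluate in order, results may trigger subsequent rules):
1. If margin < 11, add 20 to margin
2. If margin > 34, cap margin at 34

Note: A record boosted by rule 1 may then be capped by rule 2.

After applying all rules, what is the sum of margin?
230

Step 1: Apply rule 1 to records with margin < 11
  - 0 records get bonus of 20
  - Of these, 0 records then exceed 34 and get capped
Step 2: Apply rule 2 to records with margin > 34
  - 1 records (original) are capped
Step 3: Calculate final sum = 230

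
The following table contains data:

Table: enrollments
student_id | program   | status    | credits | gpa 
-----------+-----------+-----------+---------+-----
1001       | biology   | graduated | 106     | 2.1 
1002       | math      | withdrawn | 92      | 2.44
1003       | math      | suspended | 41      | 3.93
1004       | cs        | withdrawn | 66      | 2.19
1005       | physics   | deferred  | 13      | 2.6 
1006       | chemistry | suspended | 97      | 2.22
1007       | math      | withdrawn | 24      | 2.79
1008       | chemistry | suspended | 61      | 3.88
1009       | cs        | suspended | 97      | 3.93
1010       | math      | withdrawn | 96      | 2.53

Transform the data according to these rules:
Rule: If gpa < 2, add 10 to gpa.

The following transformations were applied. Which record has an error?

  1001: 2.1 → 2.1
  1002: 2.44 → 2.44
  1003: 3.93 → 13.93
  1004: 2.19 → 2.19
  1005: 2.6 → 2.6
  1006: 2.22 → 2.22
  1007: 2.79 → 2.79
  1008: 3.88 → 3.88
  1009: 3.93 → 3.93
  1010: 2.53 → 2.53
Record 1003 has an error. The correct transformed value should be 3.93, not 13.93.

Step 1: Check each record against the rule
Step 2: Record 1003 has gpa = 3.93
Step 3: Since 3.93 >= 2, the bonus should not have been applied
Step 4: Correct value = 3.93, but claimed value = 13.93
Conclusion: Record 1003 has the error.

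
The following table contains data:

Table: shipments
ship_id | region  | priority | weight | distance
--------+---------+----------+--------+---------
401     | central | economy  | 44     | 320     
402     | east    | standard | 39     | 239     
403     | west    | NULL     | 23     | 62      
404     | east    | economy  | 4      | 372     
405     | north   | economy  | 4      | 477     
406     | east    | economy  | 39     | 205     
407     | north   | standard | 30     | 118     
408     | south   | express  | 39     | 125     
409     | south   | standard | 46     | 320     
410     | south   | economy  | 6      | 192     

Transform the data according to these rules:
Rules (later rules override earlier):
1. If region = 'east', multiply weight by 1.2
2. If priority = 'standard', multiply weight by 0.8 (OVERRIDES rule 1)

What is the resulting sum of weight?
259.6

Step 1: Rule 2 takes priority for records with priority = 'standard'
  - 3 records: 115 × 0.8 = 92.0
Step 2: Rule 1 applies to remaining records with region = 'east'
  - 2 records: 43 × 1.2 = 51.6
Step 3: Other records unchanged: 116
Step 4: Final sum = 92.0 + 51.6 + 116 = 259.6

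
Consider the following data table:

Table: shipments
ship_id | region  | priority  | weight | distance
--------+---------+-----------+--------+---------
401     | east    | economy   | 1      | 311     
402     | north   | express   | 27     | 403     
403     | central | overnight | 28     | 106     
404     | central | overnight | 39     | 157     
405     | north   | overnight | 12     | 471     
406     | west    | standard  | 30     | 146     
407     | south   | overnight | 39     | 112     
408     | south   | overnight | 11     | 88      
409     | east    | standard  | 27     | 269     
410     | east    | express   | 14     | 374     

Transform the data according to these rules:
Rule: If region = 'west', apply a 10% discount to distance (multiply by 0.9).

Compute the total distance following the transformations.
2422.4

Step 1: Records with region = 'west' have total distance = 146
Step 2: Apply multiplier: 146 × 0.9 = 131.4
Step 3: Other records total: 2291
Step 4: Final sum = 131.4 + 2291 = 2422.4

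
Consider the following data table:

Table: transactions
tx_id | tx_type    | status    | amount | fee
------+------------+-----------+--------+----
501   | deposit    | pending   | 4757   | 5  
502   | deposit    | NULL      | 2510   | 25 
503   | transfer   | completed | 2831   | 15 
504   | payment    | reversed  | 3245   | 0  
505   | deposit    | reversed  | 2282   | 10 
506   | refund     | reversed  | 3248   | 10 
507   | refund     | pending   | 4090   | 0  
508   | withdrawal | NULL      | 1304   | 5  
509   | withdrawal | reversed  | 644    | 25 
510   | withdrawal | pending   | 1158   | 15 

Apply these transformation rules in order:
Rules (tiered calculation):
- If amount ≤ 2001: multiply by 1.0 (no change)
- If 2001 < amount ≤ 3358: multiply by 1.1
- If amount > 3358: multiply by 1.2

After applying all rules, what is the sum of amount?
29250.0

Step 1: Tier 1 (amount ≤ 2001): 3 records, sum = 3106 × 1.0 = 3106.0
Step 2: Tier 2 (2001 < amount ≤ 3358): 5 records, sum = 14116 × 1.1 = 15527.6
Step 3: Tier 3 (amount > 3358): 2 records, sum = 8847 × 1.2 = 10616.4
Step 4: Final sum = 3106.0 + 15527.6 + 10616.4 = 29250.0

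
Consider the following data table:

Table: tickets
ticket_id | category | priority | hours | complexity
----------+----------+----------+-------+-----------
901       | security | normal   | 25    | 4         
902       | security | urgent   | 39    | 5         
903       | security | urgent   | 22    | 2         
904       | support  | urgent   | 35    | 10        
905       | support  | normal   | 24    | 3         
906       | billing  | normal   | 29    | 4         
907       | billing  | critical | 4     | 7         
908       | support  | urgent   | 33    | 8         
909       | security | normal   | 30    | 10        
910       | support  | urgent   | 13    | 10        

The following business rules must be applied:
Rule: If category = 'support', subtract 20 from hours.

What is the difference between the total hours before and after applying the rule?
80

Step 1: Original sum of hours = 254
Step 2: 4 records have category = 'support'
Step 3: Each affected record changes by -20
Step 4: Total change = 4 × -20 = -80
Step 5: New sum = 254 + -80 = 174
Step 6: Difference = |174 - 254| = 80
        (Sum decreased by 80)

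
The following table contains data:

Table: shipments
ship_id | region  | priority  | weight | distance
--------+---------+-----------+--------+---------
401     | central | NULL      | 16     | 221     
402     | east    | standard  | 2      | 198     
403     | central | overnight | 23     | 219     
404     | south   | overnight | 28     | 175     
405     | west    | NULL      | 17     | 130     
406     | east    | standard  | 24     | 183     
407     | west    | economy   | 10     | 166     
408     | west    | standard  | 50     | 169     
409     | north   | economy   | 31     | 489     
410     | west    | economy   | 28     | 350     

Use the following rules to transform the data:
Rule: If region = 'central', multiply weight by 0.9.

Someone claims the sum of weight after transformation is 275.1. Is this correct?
No, the correct result is 225.1.

Step 1: Calculate the correct sum after transformation
Step 2: Apply multiplier 0.9 to records where region = 'central'
Step 3: Correct result = 225.1
Step 4: Claimed result = 275.1
Step 5: 225.1 ≠ 275.1
Conclusion: The claimed result is incorrect. The correct answer is 225.1.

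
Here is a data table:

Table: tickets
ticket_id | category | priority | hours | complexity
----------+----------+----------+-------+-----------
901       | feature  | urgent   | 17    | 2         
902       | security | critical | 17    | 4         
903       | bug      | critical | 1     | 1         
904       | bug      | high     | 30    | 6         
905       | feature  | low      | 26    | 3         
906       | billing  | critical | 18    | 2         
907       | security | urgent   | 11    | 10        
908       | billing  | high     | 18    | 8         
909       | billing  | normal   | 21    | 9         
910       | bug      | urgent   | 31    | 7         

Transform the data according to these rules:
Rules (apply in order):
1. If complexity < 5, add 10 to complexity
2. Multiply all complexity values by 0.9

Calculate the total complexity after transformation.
91.8

Step 1: Apply Rule 1 - Add 10 to records with complexity < 5
  - 5 records affected: 12 + (5 × 10) = 62
  - Unaffected records: 40
  - Sum after Rule 1: 102
Step 2: Apply Rule 2 - Multiply all by 0.9
  - 102 × 0.9 = 91.8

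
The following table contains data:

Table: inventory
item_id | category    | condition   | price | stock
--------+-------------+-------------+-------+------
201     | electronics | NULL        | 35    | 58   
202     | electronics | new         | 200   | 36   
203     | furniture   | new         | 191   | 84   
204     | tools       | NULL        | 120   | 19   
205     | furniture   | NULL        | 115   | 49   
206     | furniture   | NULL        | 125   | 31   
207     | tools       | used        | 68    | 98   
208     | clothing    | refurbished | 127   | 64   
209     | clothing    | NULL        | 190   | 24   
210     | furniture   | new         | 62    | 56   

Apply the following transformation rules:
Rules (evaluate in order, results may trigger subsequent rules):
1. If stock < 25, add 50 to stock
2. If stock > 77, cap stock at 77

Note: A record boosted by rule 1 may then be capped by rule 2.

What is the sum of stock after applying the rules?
591

Step 1: Apply rule 1 to records with stock < 25
  - 2 records get bonus of 50
  - Of these, 0 records then exceed 77 and get capped
Step 2: Apply rule 2 to records with stock > 77
  - 2 records (original) are capped
Step 3: Calculate final sum = 591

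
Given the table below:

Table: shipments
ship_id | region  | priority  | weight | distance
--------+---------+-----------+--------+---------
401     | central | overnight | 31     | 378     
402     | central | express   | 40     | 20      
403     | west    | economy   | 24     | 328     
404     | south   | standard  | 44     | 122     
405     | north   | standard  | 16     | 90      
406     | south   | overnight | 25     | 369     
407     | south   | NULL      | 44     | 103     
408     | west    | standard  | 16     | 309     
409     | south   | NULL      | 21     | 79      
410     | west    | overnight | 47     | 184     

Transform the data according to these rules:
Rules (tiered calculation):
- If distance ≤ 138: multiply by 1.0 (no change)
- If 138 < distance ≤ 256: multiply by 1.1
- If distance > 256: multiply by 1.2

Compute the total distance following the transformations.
2277.2

Step 1: Tier 1 (distance ≤ 138): 5 records, sum = 414 × 1.0 = 414.0
Step 2: Tier 2 (138 < distance ≤ 256): 1 records, sum = 184 × 1.1 = 202.4
Step 3: Tier 3 (distance > 256): 4 records, sum = 1384 × 1.2 = 1660.8
Step 4: Final sum = 414.0 + 202.4 + 1660.8 = 2277.2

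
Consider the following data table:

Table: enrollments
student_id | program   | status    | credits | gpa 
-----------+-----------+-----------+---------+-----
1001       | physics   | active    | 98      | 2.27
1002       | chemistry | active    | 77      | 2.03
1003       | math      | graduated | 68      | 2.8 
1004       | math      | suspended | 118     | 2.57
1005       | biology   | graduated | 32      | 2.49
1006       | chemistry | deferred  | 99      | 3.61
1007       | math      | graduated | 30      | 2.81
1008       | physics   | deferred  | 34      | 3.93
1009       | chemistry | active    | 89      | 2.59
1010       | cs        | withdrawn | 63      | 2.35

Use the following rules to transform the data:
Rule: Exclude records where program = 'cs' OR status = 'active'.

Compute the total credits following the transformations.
381

Step 1: Find records where program = 'cs' OR status = 'active'
Step 2: 4 records match, summing to 327
Step 3: Original sum: 708
Step 4: Remaining sum = 708 - 327 = 381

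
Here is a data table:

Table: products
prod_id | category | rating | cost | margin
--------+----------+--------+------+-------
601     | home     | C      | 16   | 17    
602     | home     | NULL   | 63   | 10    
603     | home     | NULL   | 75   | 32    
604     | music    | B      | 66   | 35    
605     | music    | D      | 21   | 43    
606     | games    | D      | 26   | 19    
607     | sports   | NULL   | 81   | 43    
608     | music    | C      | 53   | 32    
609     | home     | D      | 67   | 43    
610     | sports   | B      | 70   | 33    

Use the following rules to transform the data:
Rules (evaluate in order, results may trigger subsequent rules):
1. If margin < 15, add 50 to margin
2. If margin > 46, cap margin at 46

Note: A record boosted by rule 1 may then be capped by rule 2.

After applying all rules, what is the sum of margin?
343

Step 1: Apply rule 1 to records with margin < 15
  - 1 records get bonus of 50
  - Of these, 1 records then exceed 46 and get capped
Step 2: Apply rule 2 to records with margin > 46
  - 0 records (original) are capped
Step 3: Calculate final sum = 343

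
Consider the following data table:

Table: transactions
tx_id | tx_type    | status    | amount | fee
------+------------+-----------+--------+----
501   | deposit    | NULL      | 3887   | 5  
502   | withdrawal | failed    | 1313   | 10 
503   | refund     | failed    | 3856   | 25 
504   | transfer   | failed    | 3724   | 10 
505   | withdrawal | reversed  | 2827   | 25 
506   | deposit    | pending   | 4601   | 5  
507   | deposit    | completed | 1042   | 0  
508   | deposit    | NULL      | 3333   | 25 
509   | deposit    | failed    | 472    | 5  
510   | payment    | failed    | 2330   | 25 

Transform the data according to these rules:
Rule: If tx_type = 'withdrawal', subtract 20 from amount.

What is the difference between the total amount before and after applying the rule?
40

Step 1: Original sum of amount = 27385
Step 2: 2 records have tx_type = 'withdrawal'
Step 3: Each affected record changes by -20
Step 4: Total change = 2 × -20 = -40
Step 5: New sum = 27385 + -40 = 27345
Step 6: Difference = |27345 - 27385| = 40
        (Sum decreased by 40)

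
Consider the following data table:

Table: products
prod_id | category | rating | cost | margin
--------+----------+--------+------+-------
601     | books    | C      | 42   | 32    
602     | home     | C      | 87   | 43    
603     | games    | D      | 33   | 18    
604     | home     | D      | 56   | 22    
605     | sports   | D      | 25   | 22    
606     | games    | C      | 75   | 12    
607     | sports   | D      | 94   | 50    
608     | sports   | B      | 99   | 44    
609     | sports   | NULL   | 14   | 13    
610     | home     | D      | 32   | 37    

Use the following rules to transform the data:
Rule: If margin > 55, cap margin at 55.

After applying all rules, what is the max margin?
50

Step 1: Original maximum margin = 50
Step 2: Check cap of 55 against maximum
Step 3: No records exceed the cap (max 50 <= cap 55), so no capping applies
Step 4: Maximum after transformation = 50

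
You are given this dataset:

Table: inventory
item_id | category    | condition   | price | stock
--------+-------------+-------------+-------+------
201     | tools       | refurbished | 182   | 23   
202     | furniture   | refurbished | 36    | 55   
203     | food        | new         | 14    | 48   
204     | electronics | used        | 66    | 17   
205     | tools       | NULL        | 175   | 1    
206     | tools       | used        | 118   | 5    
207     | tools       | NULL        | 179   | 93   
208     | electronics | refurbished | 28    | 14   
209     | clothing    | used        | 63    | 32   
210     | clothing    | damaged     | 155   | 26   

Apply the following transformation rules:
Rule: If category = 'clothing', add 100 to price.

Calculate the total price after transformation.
1216

Step 1: Count records where category = 'clothing': 2
Step 2: Total bonus added: 2 × 100 = 200
Step 3: Original sum of price: 1016
Step 4: Final sum = 1016 + 200 = 1216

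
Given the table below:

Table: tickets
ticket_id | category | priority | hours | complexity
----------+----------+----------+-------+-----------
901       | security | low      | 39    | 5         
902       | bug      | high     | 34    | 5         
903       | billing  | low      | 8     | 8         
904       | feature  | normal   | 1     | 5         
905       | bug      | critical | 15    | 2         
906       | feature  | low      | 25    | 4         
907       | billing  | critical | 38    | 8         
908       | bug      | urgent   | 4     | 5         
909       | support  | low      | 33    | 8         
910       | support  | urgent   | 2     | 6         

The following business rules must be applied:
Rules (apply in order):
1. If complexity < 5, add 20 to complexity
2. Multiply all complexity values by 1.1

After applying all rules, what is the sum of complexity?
105.6

Step 1: Apply Rule 1 - Add 20 to records with complexity < 5
  - 2 records affected: 6 + (2 × 20) = 46
  - Unaffected records: 50
  - Sum after Rule 1: 96
Step 2: Apply Rule 2 - Multiply all by 1.1
  - 96 × 1.1 = 105.6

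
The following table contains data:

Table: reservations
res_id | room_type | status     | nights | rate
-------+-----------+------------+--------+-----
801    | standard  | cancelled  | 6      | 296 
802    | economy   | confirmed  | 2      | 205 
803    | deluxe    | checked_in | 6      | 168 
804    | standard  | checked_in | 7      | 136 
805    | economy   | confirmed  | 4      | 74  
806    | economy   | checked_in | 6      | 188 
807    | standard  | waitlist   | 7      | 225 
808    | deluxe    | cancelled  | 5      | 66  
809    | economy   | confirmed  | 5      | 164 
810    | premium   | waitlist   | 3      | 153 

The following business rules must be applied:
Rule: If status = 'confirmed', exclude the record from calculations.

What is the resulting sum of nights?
40

Step 1: Identify records where status = 'confirmed'
Step 2: The excluded records sum to 11
Step 3: Original total nights = 51
Step 4: Remaining total = 51 - 11 = 40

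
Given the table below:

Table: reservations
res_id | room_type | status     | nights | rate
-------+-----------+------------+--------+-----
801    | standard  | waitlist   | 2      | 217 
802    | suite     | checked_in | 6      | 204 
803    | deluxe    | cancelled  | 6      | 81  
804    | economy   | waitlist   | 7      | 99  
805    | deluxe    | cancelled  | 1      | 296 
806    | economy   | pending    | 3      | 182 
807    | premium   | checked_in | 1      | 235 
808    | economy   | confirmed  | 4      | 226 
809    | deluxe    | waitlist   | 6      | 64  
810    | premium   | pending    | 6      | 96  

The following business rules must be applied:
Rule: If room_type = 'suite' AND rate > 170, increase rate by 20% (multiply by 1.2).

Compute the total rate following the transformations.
1740.8

Step 1: Find records where room_type = 'suite' AND rate > 170
Step 2: 1 records match, summing to 204
Step 3: After multiplier: 204 × 1.2 = 244.8
Step 4: Unaffected records sum: 1496
Step 5: Final sum = 244.8 + 1496 = 1740.8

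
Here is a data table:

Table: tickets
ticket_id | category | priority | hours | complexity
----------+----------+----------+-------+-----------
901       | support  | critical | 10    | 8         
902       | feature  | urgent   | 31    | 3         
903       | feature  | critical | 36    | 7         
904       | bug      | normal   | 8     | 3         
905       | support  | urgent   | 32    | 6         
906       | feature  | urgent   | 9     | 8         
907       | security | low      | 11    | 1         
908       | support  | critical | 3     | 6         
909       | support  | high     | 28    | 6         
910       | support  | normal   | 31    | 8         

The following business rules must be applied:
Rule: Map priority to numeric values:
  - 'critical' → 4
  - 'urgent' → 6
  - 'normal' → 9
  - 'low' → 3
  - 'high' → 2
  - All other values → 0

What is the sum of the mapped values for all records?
53

Step 1: Apply mapping to each record
Step 2: Count by status:
  'critical': 3 records × 4 = 12
  'urgent': 3 records × 6 = 18
  'normal': 2 records × 9 = 18
  'low': 1 records × 3 = 3
  'high': 1 records × 2 = 2
Step 3: Sum all mapped values = 53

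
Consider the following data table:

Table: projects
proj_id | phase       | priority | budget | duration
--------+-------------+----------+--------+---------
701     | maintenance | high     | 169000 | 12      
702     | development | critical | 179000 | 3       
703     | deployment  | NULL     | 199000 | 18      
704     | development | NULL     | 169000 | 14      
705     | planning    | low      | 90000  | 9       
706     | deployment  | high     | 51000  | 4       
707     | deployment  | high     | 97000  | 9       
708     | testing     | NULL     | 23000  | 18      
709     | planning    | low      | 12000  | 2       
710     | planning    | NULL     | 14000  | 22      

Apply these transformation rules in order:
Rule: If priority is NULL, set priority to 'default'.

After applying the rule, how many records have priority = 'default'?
4

Step 1: Count records where priority IS NULL
Step 2: Found 4 records with NULL priority
Step 3: These records will have priority set to 'default'
Step 4: Records already having priority = 'default': 0
Step 5: Answer: 4 + 0 = 4 records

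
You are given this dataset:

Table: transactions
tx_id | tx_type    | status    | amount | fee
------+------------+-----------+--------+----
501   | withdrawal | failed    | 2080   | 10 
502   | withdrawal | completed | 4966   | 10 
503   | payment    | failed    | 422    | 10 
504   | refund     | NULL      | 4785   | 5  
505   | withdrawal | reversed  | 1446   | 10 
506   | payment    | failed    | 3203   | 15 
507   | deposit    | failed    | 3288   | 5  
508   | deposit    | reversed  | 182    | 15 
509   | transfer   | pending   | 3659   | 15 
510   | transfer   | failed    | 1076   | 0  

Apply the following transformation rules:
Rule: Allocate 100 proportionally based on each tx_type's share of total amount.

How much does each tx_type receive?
deposit: 13.82, payment: 14.44, refund: 19.06, transfer: 18.86, withdrawal: 33.82

Step 1: Calculate total amount = 25107
Step 2: Calculate each tx_type's proportion:
  deposit: 3470/25107 = 13.82% → 13.82
  payment: 3625/25107 = 14.44% → 14.44
  refund: 4785/25107 = 19.06% → 19.06
  transfer: 4735/25107 = 18.86% → 18.86
  withdrawal: 8492/25107 = 33.82% → 33.82
Step 3: Verify: sum of allocations ≈ 100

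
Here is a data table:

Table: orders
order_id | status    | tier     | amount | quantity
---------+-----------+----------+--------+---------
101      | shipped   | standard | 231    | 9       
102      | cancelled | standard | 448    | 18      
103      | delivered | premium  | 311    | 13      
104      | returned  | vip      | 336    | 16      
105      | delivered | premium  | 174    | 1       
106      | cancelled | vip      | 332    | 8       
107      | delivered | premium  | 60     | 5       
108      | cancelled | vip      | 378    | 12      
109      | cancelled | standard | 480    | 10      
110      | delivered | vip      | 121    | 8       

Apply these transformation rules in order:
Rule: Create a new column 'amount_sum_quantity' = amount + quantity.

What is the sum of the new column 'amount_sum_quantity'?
2971

Step 1: For each record, compute amount + quantity
Example calculations:
  231 + 9 = 240
  448 + 18 = 466
  311 + 13 = 324
  ...
Step 2: Sum all derived values
Step 3: Total = 2971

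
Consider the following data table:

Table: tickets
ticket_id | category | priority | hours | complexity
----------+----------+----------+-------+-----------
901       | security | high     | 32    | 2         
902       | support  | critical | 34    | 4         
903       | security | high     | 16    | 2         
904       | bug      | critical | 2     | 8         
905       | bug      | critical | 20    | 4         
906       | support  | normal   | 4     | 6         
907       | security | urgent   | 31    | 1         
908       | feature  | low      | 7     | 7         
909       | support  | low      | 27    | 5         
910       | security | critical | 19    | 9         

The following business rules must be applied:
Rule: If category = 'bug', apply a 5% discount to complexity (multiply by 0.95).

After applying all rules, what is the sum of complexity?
47.4

Step 1: Records with category = 'bug' have total complexity = 12
Step 2: Apply multiplier: 12 × 0.95 = 11.4
Step 3: Other records total: 36
Step 4: Final sum = 11.4 + 36 = 47.4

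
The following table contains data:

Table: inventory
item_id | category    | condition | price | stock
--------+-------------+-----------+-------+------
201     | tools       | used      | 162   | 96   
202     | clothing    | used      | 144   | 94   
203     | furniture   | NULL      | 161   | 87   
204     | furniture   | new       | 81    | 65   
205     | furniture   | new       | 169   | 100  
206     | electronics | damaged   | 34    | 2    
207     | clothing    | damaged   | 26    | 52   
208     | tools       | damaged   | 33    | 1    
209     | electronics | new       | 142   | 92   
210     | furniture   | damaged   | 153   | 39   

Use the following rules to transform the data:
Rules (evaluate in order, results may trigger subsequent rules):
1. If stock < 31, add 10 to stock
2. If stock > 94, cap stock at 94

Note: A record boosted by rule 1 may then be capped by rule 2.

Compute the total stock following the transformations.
640

Step 1: Apply rule 1 to records with stock < 31
  - 2 records get bonus of 10
  - Of these, 0 records then exceed 94 and get capped
Step 2: Apply rule 2 to records with stock > 94
  - 2 records (original) are capped
Step 3: Calculate final sum = 640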